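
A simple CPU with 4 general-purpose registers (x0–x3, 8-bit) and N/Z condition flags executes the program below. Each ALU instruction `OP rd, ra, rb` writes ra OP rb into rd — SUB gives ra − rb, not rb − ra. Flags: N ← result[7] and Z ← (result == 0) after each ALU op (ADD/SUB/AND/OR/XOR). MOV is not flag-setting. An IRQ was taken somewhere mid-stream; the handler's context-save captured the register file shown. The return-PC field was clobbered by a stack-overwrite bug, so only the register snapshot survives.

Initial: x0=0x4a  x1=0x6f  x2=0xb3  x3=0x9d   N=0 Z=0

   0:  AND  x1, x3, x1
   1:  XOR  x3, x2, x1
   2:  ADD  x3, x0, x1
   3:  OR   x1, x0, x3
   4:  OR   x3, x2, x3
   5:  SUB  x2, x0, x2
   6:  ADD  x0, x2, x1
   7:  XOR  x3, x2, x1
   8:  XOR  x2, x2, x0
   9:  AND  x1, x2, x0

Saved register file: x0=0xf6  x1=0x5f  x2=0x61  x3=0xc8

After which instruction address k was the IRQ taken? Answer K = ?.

after  0: x0=0x4a x1=0x0d x2=0xb3 x3=0x9d  N=0 Z=0
after  1: x0=0x4a x1=0x0d x2=0xb3 x3=0xbe  N=1 Z=0
after  2: x0=0x4a x1=0x0d x2=0xb3 x3=0x57  N=0 Z=0
after  3: x0=0x4a x1=0x5f x2=0xb3 x3=0x57  N=0 Z=0
after  4: x0=0x4a x1=0x5f x2=0xb3 x3=0xf7  N=1 Z=0
after  5: x0=0x4a x1=0x5f x2=0x97 x3=0xf7  N=1 Z=0
after  6: x0=0xf6 x1=0x5f x2=0x97 x3=0xf7  N=1 Z=0
after  7: x0=0xf6 x1=0x5f x2=0x97 x3=0xc8  N=1 Z=0
after  8: x0=0xf6 x1=0x5f x2=0x61 x3=0xc8  N=0 Z=0
-- IRQ taken; context saved, return-PC = 9 --

K = 8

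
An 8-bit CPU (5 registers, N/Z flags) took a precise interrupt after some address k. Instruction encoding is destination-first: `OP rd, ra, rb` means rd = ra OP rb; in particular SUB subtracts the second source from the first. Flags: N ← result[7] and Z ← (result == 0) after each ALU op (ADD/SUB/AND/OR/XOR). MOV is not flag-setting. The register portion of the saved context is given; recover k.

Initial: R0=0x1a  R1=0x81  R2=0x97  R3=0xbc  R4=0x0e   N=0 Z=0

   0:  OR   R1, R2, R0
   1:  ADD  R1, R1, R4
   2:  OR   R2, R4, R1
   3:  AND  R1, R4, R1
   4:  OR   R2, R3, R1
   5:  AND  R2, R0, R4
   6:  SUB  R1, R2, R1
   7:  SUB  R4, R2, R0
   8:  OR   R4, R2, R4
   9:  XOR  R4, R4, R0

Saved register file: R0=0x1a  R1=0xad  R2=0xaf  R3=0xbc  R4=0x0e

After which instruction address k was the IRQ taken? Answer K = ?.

after  0: R0=0x1a R1=0x9f R2=0x97 R3=0xbc R4=0x0e  N=1 Z=0
after  1: R0=0x1a R1=0xad R2=0x97 R3=0xbc R4=0x0e  N=1 Z=0
after  2: R0=0x1a R1=0xad R2=0xaf R3=0xbc R4=0x0e  N=1 Z=0
-- IRQ taken; context saved, return-PC = 3 --

K = 2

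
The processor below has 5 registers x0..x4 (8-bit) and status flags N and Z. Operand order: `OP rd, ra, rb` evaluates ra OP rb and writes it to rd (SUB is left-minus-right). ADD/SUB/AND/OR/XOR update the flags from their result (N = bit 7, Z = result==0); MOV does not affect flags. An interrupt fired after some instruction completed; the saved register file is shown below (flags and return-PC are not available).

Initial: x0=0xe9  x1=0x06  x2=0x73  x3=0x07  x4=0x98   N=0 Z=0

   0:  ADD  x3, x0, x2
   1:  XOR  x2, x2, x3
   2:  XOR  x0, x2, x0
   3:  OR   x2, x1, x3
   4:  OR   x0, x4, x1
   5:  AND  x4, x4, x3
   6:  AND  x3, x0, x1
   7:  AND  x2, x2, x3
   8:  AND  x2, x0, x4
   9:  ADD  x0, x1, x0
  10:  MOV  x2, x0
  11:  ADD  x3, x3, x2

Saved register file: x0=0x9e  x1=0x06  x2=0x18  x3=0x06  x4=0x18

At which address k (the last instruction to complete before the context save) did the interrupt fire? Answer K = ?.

K = 8

after  0: x0=0xe9 x1=0x06 x2=0x73 x3=0x5c x4=0x98  N=0 Z=0
after  1: x0=0xe9 x1=0x06 x2=0x2f x3=0x5c x4=0x98  N=0 Z=0
after  2: x0=0xc6 x1=0x06 x2=0x2f x3=0x5c x4=0x98  N=1 Z=0
after  3: x0=0xc6 x1=0x06 x2=0x5e x3=0x5c x4=0x98  N=0 Z=0
after  4: x0=0x9e x1=0x06 x2=0x5e x3=0x5c x4=0x98  N=1 Z=0
after  5: x0=0x9e x1=0x06 x2=0x5e x3=0x5c x4=0x18  N=0 Z=0
after  6: x0=0x9e x1=0x06 x2=0x5e x3=0x06 x4=0x18  N=0 Z=0
after  7: x0=0x9e x1=0x06 x2=0x06 x3=0x06 x4=0x18  N=0 Z=0
after  8: x0=0x9e x1=0x06 x2=0x18 x3=0x06 x4=0x18  N=0 Z=0
-- IRQ taken; context saved, return-PC = 9 --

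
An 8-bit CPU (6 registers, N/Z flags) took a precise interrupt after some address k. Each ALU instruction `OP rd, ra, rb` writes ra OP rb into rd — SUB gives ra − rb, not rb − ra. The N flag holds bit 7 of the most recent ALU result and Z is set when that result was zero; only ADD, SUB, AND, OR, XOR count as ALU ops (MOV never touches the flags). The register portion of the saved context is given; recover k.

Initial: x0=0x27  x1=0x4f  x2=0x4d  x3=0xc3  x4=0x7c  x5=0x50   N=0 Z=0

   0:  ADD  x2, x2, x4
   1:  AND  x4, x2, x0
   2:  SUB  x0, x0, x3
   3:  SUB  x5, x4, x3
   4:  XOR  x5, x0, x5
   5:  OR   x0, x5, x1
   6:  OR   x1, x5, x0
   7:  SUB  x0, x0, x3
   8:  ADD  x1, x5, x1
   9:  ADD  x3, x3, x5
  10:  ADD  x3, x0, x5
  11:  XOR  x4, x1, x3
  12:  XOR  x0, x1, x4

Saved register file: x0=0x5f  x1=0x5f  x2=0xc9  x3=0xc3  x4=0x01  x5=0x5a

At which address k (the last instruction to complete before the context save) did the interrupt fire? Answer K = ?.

after  0: x0=0x27 x1=0x4f x2=0xc9 x3=0xc3 x4=0x7c x5=0x50  N=1 Z=0
after  1: x0=0x27 x1=0x4f x2=0xc9 x3=0xc3 x4=0x01 x5=0x50  N=0 Z=0
after  2: x0=0x64 x1=0x4f x2=0xc9 x3=0xc3 x4=0x01 x5=0x50  N=0 Z=0
after  3: x0=0x64 x1=0x4f x2=0xc9 x3=0xc3 x4=0x01 x5=0x3e  N=0 Z=0
after  4: x0=0x64 x1=0x4f x2=0xc9 x3=0xc3 x4=0x01 x5=0x5a  N=0 Z=0
after  5: x0=0x5f x1=0x4f x2=0xc9 x3=0xc3 x4=0x01 x5=0x5a  N=0 Z=0
after  6: x0=0x5f x1=0x5f x2=0xc9 x3=0xc3 x4=0x01 x5=0x5a  N=0 Z=0
-- IRQ taken; context saved, return-PC = 7 --

K = 6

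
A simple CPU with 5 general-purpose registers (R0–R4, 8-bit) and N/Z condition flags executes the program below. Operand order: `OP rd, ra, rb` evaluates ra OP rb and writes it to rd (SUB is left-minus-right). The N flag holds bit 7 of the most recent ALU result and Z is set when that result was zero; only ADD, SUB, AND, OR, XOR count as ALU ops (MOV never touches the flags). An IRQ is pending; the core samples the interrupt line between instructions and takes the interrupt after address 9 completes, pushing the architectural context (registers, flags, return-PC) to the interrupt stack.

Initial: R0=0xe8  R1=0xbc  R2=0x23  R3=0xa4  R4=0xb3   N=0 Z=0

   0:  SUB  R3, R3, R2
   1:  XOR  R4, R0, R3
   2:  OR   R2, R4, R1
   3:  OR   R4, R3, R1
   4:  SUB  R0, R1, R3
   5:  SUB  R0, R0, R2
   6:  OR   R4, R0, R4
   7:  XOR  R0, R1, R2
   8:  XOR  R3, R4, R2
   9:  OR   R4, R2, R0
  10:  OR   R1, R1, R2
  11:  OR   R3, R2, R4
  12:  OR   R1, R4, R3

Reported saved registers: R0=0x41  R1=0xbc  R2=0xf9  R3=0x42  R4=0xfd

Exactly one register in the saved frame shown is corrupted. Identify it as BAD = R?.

after  0: R0=0xe8 R1=0xbc R2=0x23 R3=0x81 R4=0xb3  N=1 Z=0
after  1: R0=0xe8 R1=0xbc R2=0x23 R3=0x81 R4=0x69  N=0 Z=0
after  2: R0=0xe8 R1=0xbc R2=0xfd R3=0x81 R4=0x69  N=1 Z=0
after  3: R0=0xe8 R1=0xbc R2=0xfd R3=0x81 R4=0xbd  N=1 Z=0
after  4: R0=0x3b R1=0xbc R2=0xfd R3=0x81 R4=0xbd  N=0 Z=0
after  5: R0=0x3e R1=0xbc R2=0xfd R3=0x81 R4=0xbd  N=0 Z=0
after  6: R0=0x3e R1=0xbc R2=0xfd R3=0x81 R4=0xbf  N=1 Z=0
after  7: R0=0x41 R1=0xbc R2=0xfd R3=0x81 R4=0xbf  N=0 Z=0
after  8: R0=0x41 R1=0xbc R2=0xfd R3=0x42 R4=0xbf  N=0 Z=0
after  9: R0=0x41 R1=0xbc R2=0xfd R3=0x42 R4=0xfd  N=1 Z=0
-- IRQ taken; context saved, return-PC = 10 --
mismatch: R2: reported 0xf9 vs actual 0xfd

BAD = R2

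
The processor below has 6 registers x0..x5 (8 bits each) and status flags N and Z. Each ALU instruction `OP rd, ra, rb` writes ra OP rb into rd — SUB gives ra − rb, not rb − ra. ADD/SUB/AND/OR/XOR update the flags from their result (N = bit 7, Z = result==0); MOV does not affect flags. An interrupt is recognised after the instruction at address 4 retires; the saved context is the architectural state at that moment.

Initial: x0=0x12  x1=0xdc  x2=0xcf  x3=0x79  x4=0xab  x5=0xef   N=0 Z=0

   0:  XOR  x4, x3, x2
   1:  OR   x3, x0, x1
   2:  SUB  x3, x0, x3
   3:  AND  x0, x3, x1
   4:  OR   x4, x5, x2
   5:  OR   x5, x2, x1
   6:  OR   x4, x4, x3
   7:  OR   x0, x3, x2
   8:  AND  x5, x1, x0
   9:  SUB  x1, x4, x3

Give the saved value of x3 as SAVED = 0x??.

SAVED = 0x34

after  0: x0=0x12 x1=0xdc x2=0xcf x3=0x79 x4=0xb6 x5=0xef  N=1 Z=0
after  1: x0=0x12 x1=0xdc x2=0xcf x3=0xde x4=0xb6 x5=0xef  N=1 Z=0
after  2: x0=0x12 x1=0xdc x2=0xcf x3=0x34 x4=0xb6 x5=0xef  N=0 Z=0
after  3: x0=0x14 x1=0xdc x2=0xcf x3=0x34 x4=0xb6 x5=0xef  N=0 Z=0
after  4: x0=0x14 x1=0xdc x2=0xcf x3=0x34 x4=0xef x5=0xef  N=1 Z=0
-- IRQ taken; context saved, return-PC = 5 --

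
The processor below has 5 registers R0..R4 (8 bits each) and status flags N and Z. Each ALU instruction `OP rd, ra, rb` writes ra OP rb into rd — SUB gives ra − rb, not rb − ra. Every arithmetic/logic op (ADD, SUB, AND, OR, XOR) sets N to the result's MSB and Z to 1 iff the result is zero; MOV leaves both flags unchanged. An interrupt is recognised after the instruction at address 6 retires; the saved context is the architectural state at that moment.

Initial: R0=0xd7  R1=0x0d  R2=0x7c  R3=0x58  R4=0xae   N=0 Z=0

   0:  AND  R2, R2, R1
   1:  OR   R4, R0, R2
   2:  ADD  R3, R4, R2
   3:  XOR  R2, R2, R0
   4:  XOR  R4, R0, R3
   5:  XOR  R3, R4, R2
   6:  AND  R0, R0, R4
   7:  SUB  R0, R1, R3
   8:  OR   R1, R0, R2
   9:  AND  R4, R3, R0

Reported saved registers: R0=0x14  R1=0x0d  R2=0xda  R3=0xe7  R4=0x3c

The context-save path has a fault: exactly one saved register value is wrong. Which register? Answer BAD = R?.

after  0: R0=0xd7 R1=0x0d R2=0x0c R3=0x58 R4=0xae  N=0 Z=0
after  1: R0=0xd7 R1=0x0d R2=0x0c R3=0x58 R4=0xdf  N=1 Z=0
after  2: R0=0xd7 R1=0x0d R2=0x0c R3=0xeb R4=0xdf  N=1 Z=0
after  3: R0=0xd7 R1=0x0d R2=0xdb R3=0xeb R4=0xdf  N=1 Z=0
after  4: R0=0xd7 R1=0x0d R2=0xdb R3=0xeb R4=0x3c  N=0 Z=0
after  5: R0=0xd7 R1=0x0d R2=0xdb R3=0xe7 R4=0x3c  N=1 Z=0
after  6: R0=0x14 R1=0x0d R2=0xdb R3=0xe7 R4=0x3c  N=0 Z=0
-- IRQ taken; context saved, return-PC = 7 --
mismatch: R2: reported 0xda vs actual 0xdb

BAD = R2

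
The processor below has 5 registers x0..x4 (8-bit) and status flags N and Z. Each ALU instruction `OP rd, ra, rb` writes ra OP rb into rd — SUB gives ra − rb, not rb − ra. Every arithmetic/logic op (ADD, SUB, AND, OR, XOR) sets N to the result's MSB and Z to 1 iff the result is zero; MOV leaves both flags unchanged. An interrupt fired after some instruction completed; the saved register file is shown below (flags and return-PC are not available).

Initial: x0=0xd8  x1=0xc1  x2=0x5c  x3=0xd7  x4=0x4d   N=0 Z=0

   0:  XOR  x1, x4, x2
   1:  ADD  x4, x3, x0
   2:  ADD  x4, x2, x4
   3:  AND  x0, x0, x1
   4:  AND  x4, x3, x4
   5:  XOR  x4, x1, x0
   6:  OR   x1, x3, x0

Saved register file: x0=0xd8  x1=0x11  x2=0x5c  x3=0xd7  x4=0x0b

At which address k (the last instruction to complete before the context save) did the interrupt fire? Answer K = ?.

K = 2

after  0: x0=0xd8 x1=0x11 x2=0x5c x3=0xd7 x4=0x4d  N=0 Z=0
after  1: x0=0xd8 x1=0x11 x2=0x5c x3=0xd7 x4=0xaf  N=1 Z=0
after  2: x0=0xd8 x1=0x11 x2=0x5c x3=0xd7 x4=0x0b  N=0 Z=0
-- IRQ taken; context saved, return-PC = 3 --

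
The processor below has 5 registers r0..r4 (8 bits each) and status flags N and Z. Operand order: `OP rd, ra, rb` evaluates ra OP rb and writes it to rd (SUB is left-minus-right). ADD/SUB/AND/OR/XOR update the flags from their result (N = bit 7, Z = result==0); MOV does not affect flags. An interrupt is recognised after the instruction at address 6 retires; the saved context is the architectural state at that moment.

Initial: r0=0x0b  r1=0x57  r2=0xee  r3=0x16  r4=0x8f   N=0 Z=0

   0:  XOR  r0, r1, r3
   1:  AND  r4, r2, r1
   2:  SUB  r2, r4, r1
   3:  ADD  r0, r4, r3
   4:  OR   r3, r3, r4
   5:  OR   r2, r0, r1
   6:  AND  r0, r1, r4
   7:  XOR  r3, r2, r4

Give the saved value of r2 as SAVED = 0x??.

after  0: r0=0x41 r1=0x57 r2=0xee r3=0x16 r4=0x8f  N=0 Z=0
after  1: r0=0x41 r1=0x57 r2=0xee r3=0x16 r4=0x46  N=0 Z=0
after  2: r0=0x41 r1=0x57 r2=0xef r3=0x16 r4=0x46  N=1 Z=0
after  3: r0=0x5c r1=0x57 r2=0xef r3=0x16 r4=0x46  N=0 Z=0
after  4: r0=0x5c r1=0x57 r2=0xef r3=0x56 r4=0x46  N=0 Z=0
after  5: r0=0x5c r1=0x57 r2=0x5f r3=0x56 r4=0x46  N=0 Z=0
after  6: r0=0x46 r1=0x57 r2=0x5f r3=0x56 r4=0x46  N=0 Z=0
-- IRQ taken; context saved, return-PC = 7 --

SAVED = 0x5f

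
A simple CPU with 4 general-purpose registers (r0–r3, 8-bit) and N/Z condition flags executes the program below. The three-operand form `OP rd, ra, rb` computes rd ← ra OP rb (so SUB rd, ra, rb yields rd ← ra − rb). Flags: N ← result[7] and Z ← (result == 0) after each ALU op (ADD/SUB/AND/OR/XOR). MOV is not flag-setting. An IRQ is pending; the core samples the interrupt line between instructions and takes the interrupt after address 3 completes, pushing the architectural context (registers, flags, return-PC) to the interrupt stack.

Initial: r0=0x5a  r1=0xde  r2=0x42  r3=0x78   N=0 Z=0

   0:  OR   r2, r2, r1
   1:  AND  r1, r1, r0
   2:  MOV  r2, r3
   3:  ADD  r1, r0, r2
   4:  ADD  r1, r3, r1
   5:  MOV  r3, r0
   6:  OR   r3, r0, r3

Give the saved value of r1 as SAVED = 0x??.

SAVED = 0xd2

after  0: r0=0x5a r1=0xde r2=0xde r3=0x78  N=1 Z=0
after  1: r0=0x5a r1=0x5a r2=0xde r3=0x78  N=0 Z=0
after  2: r0=0x5a r1=0x5a r2=0x78 r3=0x78  N=0 Z=0
after  3: r0=0x5a r1=0xd2 r2=0x78 r3=0x78  N=1 Z=0
-- IRQ taken; context saved, return-PC = 4 --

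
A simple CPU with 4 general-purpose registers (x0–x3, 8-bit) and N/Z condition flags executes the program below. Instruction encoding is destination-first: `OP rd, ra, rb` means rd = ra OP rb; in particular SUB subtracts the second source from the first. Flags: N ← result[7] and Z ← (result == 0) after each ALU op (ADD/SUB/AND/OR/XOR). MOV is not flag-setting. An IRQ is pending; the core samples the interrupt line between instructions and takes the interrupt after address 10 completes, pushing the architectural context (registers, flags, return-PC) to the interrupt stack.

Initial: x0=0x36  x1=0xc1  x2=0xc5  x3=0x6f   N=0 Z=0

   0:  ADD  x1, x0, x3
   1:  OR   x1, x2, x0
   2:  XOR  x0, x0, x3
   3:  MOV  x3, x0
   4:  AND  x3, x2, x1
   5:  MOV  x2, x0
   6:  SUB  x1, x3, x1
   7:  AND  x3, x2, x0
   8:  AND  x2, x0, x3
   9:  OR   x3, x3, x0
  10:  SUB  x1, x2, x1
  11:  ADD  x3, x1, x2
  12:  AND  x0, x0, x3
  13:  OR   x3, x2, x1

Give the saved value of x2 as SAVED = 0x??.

after  0: x0=0x36 x1=0xa5 x2=0xc5 x3=0x6f  N=1 Z=0
after  1: x0=0x36 x1=0xf7 x2=0xc5 x3=0x6f  N=1 Z=0
after  2: x0=0x59 x1=0xf7 x2=0xc5 x3=0x6f  N=0 Z=0
after  3: x0=0x59 x1=0xf7 x2=0xc5 x3=0x59  N=0 Z=0
after  4: x0=0x59 x1=0xf7 x2=0xc5 x3=0xc5  N=1 Z=0
after  5: x0=0x59 x1=0xf7 x2=0x59 x3=0xc5  N=1 Z=0
after  6: x0=0x59 x1=0xce x2=0x59 x3=0xc5  N=1 Z=0
after  7: x0=0x59 x1=0xce x2=0x59 x3=0x59  N=0 Z=0
after  8: x0=0x59 x1=0xce x2=0x59 x3=0x59  N=0 Z=0
after  9: x0=0x59 x1=0xce x2=0x59 x3=0x59  N=0 Z=0
after 10: x0=0x59 x1=0x8b x2=0x59 x3=0x59  N=1 Z=0
-- IRQ taken; context saved, return-PC = 11 --

SAVED = 0x59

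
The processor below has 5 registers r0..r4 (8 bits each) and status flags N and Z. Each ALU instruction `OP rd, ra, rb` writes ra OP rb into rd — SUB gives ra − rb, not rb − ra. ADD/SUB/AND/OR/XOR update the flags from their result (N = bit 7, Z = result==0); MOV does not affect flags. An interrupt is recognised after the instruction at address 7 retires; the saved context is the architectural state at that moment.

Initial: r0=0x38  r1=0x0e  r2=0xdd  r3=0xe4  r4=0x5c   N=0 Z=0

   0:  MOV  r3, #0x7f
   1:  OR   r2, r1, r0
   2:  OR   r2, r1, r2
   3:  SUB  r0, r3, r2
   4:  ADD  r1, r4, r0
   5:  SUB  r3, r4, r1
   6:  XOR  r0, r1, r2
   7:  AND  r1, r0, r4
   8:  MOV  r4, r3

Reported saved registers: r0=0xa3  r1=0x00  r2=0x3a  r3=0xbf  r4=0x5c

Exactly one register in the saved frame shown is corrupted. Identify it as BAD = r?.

BAD = r2

after  0: r0=0x38 r1=0x0e r2=0xdd r3=0x7f r4=0x5c  N=0 Z=0
after  1: r0=0x38 r1=0x0e r2=0x3e r3=0x7f r4=0x5c  N=0 Z=0
after  2: r0=0x38 r1=0x0e r2=0x3e r3=0x7f r4=0x5c  N=0 Z=0
after  3: r0=0x41 r1=0x0e r2=0x3e r3=0x7f r4=0x5c  N=0 Z=0
after  4: r0=0x41 r1=0x9d r2=0x3e r3=0x7f r4=0x5c  N=1 Z=0
after  5: r0=0x41 r1=0x9d r2=0x3e r3=0xbf r4=0x5c  N=1 Z=0
after  6: r0=0xa3 r1=0x9d r2=0x3e r3=0xbf r4=0x5c  N=1 Z=0
after  7: r0=0xa3 r1=0x00 r2=0x3e r3=0xbf r4=0x5c  N=0 Z=1
-- IRQ taken; context saved, return-PC = 8 --
mismatch: r2: reported 0x3a vs actual 0x3e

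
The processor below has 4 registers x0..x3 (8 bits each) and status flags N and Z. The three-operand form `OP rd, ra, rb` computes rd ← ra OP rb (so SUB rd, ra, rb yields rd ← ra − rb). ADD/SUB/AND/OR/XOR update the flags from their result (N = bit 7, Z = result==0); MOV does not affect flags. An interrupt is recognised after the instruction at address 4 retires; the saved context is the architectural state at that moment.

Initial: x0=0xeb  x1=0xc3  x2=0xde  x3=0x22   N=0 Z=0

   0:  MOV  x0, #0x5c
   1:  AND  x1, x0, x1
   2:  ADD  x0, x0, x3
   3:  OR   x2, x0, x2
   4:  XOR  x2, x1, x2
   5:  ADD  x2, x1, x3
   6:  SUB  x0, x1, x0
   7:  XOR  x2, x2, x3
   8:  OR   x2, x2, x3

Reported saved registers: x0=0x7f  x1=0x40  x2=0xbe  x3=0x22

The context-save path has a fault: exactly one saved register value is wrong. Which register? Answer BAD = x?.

BAD = x0

after  0: x0=0x5c x1=0xc3 x2=0xde x3=0x22  N=0 Z=0
after  1: x0=0x5c x1=0x40 x2=0xde x3=0x22  N=0 Z=0
after  2: x0=0x7e x1=0x40 x2=0xde x3=0x22  N=0 Z=0
after  3: x0=0x7e x1=0x40 x2=0xfe x3=0x22  N=1 Z=0
after  4: x0=0x7e x1=0x40 x2=0xbe x3=0x22  N=1 Z=0
-- IRQ taken; context saved, return-PC = 5 --
mismatch: x0: reported 0x7f vs actual 0x7e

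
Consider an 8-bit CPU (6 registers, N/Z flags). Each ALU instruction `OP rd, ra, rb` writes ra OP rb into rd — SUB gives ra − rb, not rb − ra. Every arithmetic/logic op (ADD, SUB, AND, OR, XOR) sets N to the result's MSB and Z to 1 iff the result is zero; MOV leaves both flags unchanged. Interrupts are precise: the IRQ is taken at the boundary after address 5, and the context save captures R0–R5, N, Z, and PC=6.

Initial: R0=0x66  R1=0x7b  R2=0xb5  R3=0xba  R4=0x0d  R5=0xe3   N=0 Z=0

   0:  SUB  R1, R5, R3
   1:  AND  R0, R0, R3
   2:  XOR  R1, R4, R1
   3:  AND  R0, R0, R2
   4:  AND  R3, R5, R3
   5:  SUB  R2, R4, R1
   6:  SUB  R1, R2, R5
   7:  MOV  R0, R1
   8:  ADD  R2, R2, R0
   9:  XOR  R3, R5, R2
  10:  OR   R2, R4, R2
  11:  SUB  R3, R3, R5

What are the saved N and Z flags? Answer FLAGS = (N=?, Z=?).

after  0: R0=0x66 R1=0x29 R2=0xb5 R3=0xba R4=0x0d R5=0xe3  N=0 Z=0
after  1: R0=0x22 R1=0x29 R2=0xb5 R3=0xba R4=0x0d R5=0xe3  N=0 Z=0
after  2: R0=0x22 R1=0x24 R2=0xb5 R3=0xba R4=0x0d R5=0xe3  N=0 Z=0
after  3: R0=0x20 R1=0x24 R2=0xb5 R3=0xba R4=0x0d R5=0xe3  N=0 Z=0
after  4: R0=0x20 R1=0x24 R2=0xb5 R3=0xa2 R4=0x0d R5=0xe3  N=1 Z=0
after  5: R0=0x20 R1=0x24 R2=0xe9 R3=0xa2 R4=0x0d R5=0xe3  N=1 Z=0
-- IRQ taken; context saved, return-PC = 6 --

FLAGS = (N=1, Z=0)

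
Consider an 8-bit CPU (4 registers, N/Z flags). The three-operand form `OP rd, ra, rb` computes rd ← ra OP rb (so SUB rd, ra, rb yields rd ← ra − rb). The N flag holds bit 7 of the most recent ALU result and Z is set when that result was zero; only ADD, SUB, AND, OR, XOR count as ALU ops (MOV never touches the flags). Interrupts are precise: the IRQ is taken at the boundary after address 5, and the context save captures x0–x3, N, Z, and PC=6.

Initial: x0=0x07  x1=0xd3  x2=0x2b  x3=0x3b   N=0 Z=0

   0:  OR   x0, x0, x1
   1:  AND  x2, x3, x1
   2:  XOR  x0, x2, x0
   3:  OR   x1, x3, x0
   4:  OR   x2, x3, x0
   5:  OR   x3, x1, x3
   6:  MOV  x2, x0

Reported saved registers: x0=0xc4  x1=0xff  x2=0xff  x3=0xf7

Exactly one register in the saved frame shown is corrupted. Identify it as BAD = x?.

BAD = x3

after  0: x0=0xd7 x1=0xd3 x2=0x2b x3=0x3b  N=1 Z=0
after  1: x0=0xd7 x1=0xd3 x2=0x13 x3=0x3b  N=0 Z=0
after  2: x0=0xc4 x1=0xd3 x2=0x13 x3=0x3b  N=1 Z=0
after  3: x0=0xc4 x1=0xff x2=0x13 x3=0x3b  N=1 Z=0
after  4: x0=0xc4 x1=0xff x2=0xff x3=0x3b  N=1 Z=0
after  5: x0=0xc4 x1=0xff x2=0xff x3=0xff  N=1 Z=0
-- IRQ taken; context saved, return-PC = 6 --
mismatch: x3: reported 0xf7 vs actual 0xff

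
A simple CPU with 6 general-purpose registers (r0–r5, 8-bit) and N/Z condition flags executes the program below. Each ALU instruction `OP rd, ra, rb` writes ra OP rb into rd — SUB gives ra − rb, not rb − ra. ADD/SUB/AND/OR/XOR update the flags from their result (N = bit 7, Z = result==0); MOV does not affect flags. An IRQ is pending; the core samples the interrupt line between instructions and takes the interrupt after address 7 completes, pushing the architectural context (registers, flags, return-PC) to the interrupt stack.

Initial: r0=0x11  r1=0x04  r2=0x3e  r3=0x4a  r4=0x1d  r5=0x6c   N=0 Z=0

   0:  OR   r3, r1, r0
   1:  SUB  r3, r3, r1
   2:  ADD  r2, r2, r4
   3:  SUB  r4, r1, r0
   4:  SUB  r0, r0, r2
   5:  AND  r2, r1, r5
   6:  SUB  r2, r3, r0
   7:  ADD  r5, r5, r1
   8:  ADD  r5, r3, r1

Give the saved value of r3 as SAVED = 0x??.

after  0: r0=0x11 r1=0x04 r2=0x3e r3=0x15 r4=0x1d r5=0x6c  N=0 Z=0
after  1: r0=0x11 r1=0x04 r2=0x3e r3=0x11 r4=0x1d r5=0x6c  N=0 Z=0
after  2: r0=0x11 r1=0x04 r2=0x5b r3=0x11 r4=0x1d r5=0x6c  N=0 Z=0
after  3: r0=0x11 r1=0x04 r2=0x5b r3=0x11 r4=0xf3 r5=0x6c  N=1 Z=0
after  4: r0=0xb6 r1=0x04 r2=0x5b r3=0x11 r4=0xf3 r5=0x6c  N=1 Z=0
after  5: r0=0xb6 r1=0x04 r2=0x04 r3=0x11 r4=0xf3 r5=0x6c  N=0 Z=0
after  6: r0=0xb6 r1=0x04 r2=0x5b r3=0x11 r4=0xf3 r5=0x6c  N=0 Z=0
after  7: r0=0xb6 r1=0x04 r2=0x5b r3=0x11 r4=0xf3 r5=0x70  N=0 Z=0
-- IRQ taken; context saved, return-PC = 8 --

SAVED = 0x11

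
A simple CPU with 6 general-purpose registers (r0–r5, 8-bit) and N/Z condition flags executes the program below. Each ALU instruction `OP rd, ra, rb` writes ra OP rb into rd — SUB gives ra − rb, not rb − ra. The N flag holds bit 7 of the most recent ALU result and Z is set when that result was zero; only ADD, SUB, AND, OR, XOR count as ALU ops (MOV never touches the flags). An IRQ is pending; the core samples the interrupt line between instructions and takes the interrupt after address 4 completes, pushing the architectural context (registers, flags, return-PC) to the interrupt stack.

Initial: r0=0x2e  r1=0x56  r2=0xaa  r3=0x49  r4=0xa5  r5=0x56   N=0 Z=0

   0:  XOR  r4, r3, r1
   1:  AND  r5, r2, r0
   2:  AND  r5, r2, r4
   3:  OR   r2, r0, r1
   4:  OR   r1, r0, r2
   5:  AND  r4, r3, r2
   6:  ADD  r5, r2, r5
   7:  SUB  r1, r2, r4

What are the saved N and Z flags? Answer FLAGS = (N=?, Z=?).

after  0: r0=0x2e r1=0x56 r2=0xaa r3=0x49 r4=0x1f r5=0x56  N=0 Z=0
after  1: r0=0x2e r1=0x56 r2=0xaa r3=0x49 r4=0x1f r5=0x2a  N=0 Z=0
after  2: r0=0x2e r1=0x56 r2=0xaa r3=0x49 r4=0x1f r5=0x0a  N=0 Z=0
after  3: r0=0x2e r1=0x56 r2=0x7e r3=0x49 r4=0x1f r5=0x0a  N=0 Z=0
after  4: r0=0x2e r1=0x7e r2=0x7e r3=0x49 r4=0x1f r5=0x0a  N=0 Z=0
-- IRQ taken; context saved, return-PC = 5 --

FLAGS = (N=0, Z=0)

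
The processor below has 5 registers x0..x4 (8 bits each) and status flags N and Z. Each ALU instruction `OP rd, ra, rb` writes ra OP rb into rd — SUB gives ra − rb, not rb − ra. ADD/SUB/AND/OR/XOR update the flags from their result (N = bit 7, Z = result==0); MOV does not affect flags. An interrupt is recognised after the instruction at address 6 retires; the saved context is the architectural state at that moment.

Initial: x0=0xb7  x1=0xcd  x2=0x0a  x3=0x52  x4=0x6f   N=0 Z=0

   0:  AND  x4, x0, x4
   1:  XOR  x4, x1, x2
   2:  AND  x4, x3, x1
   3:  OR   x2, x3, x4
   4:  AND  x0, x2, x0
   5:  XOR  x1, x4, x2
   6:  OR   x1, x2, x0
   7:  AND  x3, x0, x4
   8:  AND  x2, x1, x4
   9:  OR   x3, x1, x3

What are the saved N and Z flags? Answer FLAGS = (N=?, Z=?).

after  0: x0=0xb7 x1=0xcd x2=0x0a x3=0x52 x4=0x27  N=0 Z=0
after  1: x0=0xb7 x1=0xcd x2=0x0a x3=0x52 x4=0xc7  N=1 Z=0
after  2: x0=0xb7 x1=0xcd x2=0x0a x3=0x52 x4=0x40  N=0 Z=0
after  3: x0=0xb7 x1=0xcd x2=0x52 x3=0x52 x4=0x40  N=0 Z=0
after  4: x0=0x12 x1=0xcd x2=0x52 x3=0x52 x4=0x40  N=0 Z=0
after  5: x0=0x12 x1=0x12 x2=0x52 x3=0x52 x4=0x40  N=0 Z=0
after  6: x0=0x12 x1=0x52 x2=0x52 x3=0x52 x4=0x40  N=0 Z=0
-- IRQ taken; context saved, return-PC = 7 --

FLAGS = (N=0, Z=0)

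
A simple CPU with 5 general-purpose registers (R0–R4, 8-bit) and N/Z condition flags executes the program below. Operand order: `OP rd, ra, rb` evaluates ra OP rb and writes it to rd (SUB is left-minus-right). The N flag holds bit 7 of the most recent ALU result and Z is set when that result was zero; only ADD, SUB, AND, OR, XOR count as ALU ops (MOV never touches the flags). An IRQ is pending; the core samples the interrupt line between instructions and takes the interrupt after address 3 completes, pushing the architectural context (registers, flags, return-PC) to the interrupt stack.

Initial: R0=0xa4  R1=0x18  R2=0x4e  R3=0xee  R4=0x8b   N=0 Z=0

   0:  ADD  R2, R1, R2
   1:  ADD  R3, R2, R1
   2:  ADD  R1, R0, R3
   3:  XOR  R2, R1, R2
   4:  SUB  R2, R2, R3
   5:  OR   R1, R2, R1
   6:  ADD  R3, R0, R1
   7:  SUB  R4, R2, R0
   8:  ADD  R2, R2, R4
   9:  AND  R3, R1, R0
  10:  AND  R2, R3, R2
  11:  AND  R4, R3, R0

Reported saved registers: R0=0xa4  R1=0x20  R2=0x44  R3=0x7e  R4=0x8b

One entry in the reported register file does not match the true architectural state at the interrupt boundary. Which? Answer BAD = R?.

after  0: R0=0xa4 R1=0x18 R2=0x66 R3=0xee R4=0x8b  N=0 Z=0
after  1: R0=0xa4 R1=0x18 R2=0x66 R3=0x7e R4=0x8b  N=0 Z=0
after  2: R0=0xa4 R1=0x22 R2=0x66 R3=0x7e R4=0x8b  N=0 Z=0
after  3: R0=0xa4 R1=0x22 R2=0x44 R3=0x7e R4=0x8b  N=0 Z=0
-- IRQ taken; context saved, return-PC = 4 --
mismatch: R1: reported 0x20 vs actual 0x22

BAD = R1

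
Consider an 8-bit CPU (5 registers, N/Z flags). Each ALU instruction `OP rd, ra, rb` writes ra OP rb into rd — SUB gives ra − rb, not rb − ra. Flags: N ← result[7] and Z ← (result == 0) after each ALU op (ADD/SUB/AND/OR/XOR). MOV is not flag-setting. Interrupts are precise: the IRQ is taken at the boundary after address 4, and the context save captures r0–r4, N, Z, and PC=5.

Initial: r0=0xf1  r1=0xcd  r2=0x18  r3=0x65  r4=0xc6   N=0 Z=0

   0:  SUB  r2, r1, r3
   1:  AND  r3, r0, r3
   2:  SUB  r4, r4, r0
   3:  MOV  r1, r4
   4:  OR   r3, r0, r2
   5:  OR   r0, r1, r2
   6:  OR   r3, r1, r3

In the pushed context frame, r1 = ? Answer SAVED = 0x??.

after  0: r0=0xf1 r1=0xcd r2=0x68 r3=0x65 r4=0xc6  N=0 Z=0
after  1: r0=0xf1 r1=0xcd r2=0x68 r3=0x61 r4=0xc6  N=0 Z=0
after  2: r0=0xf1 r1=0xcd r2=0x68 r3=0x61 r4=0xd5  N=1 Z=0
after  3: r0=0xf1 r1=0xd5 r2=0x68 r3=0x61 r4=0xd5  N=1 Z=0
after  4: r0=0xf1 r1=0xd5 r2=0x68 r3=0xf9 r4=0xd5  N=1 Z=0
-- IRQ taken; context saved, return-PC = 5 --

SAVED = 0xd5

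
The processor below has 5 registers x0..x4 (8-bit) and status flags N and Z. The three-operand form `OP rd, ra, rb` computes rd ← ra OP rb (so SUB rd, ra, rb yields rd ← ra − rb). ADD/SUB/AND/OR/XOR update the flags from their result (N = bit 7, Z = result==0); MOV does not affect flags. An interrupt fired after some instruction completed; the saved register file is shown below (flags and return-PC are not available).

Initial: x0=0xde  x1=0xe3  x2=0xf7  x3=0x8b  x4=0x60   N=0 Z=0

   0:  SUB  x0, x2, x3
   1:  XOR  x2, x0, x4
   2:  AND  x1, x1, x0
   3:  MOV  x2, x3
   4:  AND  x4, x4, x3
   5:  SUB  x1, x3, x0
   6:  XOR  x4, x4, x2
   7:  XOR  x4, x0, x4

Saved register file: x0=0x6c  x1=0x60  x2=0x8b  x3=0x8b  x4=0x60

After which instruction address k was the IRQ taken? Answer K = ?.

K = 3

after  0: x0=0x6c x1=0xe3 x2=0xf7 x3=0x8b x4=0x60  N=0 Z=0
after  1: x0=0x6c x1=0xe3 x2=0x0c x3=0x8b x4=0x60  N=0 Z=0
after  2: x0=0x6c x1=0x60 x2=0x0c x3=0x8b x4=0x60  N=0 Z=0
after  3: x0=0x6c x1=0x60 x2=0x8b x3=0x8b x4=0x60  N=0 Z=0
-- IRQ taken; context saved, return-PC = 4 --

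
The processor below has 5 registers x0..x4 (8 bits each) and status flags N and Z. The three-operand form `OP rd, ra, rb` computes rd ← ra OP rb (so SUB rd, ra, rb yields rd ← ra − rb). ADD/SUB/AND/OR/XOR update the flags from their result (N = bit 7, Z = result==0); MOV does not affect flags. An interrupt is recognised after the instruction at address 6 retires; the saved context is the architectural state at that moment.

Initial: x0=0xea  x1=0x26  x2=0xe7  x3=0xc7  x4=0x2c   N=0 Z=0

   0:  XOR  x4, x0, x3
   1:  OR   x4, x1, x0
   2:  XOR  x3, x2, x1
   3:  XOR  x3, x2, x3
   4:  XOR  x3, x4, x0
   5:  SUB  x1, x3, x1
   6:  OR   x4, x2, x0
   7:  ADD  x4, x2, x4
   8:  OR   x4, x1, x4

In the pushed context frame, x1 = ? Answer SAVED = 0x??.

after  0: x0=0xea x1=0x26 x2=0xe7 x3=0xc7 x4=0x2d  N=0 Z=0
after  1: x0=0xea x1=0x26 x2=0xe7 x3=0xc7 x4=0xee  N=1 Z=0
after  2: x0=0xea x1=0x26 x2=0xe7 x3=0xc1 x4=0xee  N=1 Z=0
after  3: x0=0xea x1=0x26 x2=0xe7 x3=0x26 x4=0xee  N=0 Z=0
after  4: x0=0xea x1=0x26 x2=0xe7 x3=0x04 x4=0xee  N=0 Z=0
after  5: x0=0xea x1=0xde x2=0xe7 x3=0x04 x4=0xee  N=1 Z=0
after  6: x0=0xea x1=0xde x2=0xe7 x3=0x04 x4=0xef  N=1 Z=0
-- IRQ taken; context saved, return-PC = 7 --

SAVED = 0xde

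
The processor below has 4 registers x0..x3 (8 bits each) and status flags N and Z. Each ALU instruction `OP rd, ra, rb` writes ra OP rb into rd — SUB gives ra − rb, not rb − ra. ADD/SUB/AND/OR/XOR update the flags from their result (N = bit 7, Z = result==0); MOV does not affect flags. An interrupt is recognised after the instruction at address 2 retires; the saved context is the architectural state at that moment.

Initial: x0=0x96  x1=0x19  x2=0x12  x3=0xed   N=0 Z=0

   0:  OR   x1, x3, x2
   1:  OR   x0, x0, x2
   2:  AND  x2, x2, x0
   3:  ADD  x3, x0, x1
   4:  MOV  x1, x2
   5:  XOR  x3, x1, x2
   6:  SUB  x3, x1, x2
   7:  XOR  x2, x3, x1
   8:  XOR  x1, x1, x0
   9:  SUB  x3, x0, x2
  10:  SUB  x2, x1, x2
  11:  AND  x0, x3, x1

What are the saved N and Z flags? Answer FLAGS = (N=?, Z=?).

after  0: x0=0x96 x1=0xff x2=0x12 x3=0xed  N=1 Z=0
after  1: x0=0x96 x1=0xff x2=0x12 x3=0xed  N=1 Z=0
after  2: x0=0x96 x1=0xff x2=0x12 x3=0xed  N=0 Z=0
-- IRQ taken; context saved, return-PC = 3 --

FLAGS = (N=0, Z=0)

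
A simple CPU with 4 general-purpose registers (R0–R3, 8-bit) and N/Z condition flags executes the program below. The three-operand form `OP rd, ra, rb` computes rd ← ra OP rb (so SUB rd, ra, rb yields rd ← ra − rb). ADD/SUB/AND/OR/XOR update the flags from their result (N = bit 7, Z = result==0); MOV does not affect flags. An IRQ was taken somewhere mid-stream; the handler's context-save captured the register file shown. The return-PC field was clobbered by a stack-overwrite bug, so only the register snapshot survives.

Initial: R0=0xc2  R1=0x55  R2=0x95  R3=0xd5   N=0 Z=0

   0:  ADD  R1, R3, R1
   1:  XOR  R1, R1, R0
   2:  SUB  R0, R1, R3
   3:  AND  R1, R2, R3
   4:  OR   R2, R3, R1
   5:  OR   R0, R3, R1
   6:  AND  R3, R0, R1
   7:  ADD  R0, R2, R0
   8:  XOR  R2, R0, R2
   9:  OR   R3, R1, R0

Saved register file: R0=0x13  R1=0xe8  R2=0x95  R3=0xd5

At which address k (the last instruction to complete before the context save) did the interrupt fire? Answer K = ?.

after  0: R0=0xc2 R1=0x2a R2=0x95 R3=0xd5  N=0 Z=0
after  1: R0=0xc2 R1=0xe8 R2=0x95 R3=0xd5  N=1 Z=0
after  2: R0=0x13 R1=0xe8 R2=0x95 R3=0xd5  N=0 Z=0
-- IRQ taken; context saved, return-PC = 3 --

K = 2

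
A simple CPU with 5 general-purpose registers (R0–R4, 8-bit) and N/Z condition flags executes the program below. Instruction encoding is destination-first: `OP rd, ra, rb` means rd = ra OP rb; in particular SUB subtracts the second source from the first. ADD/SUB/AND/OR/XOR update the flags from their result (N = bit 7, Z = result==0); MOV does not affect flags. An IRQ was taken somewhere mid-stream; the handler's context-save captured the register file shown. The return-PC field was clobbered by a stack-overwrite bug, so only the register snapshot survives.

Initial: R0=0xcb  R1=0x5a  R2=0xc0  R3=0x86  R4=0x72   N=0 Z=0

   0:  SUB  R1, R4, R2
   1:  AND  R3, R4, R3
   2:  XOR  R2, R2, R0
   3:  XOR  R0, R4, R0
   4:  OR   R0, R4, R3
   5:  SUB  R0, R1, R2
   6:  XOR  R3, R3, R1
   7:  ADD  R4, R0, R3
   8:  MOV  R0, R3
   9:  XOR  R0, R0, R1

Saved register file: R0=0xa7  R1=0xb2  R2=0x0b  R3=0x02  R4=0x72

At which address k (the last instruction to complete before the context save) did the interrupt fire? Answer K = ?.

K = 5

after  0: R0=0xcb R1=0xb2 R2=0xc0 R3=0x86 R4=0x72  N=1 Z=0
after  1: R0=0xcb R1=0xb2 R2=0xc0 R3=0x02 R4=0x72  N=0 Z=0
after  2: R0=0xcb R1=0xb2 R2=0x0b R3=0x02 R4=0x72  N=0 Z=0
after  3: R0=0xb9 R1=0xb2 R2=0x0b R3=0x02 R4=0x72  N=1 Z=0
after  4: R0=0x72 R1=0xb2 R2=0x0b R3=0x02 R4=0x72  N=0 Z=0
after  5: R0=0xa7 R1=0xb2 R2=0x0b R3=0x02 R4=0x72  N=1 Z=0
-- IRQ taken; context saved, return-PC = 6 --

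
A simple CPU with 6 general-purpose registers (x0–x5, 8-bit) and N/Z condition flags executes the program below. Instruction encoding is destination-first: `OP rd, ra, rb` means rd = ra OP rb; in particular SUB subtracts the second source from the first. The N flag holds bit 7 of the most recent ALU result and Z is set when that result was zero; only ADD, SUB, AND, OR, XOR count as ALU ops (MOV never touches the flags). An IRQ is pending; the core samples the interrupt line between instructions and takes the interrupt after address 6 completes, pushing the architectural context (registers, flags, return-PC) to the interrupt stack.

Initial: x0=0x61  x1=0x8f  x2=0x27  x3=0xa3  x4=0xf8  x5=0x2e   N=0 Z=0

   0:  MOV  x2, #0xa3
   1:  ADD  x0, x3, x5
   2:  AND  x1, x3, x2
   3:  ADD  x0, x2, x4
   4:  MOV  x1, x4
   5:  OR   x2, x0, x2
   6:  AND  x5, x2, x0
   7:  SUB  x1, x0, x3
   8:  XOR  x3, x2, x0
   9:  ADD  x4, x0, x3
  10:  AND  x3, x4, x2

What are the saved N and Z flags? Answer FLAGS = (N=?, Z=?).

after  0: x0=0x61 x1=0x8f x2=0xa3 x3=0xa3 x4=0xf8 x5=0x2e  N=0 Z=0
after  1: x0=0xd1 x1=0x8f x2=0xa3 x3=0xa3 x4=0xf8 x5=0x2e  N=1 Z=0
after  2: x0=0xd1 x1=0xa3 x2=0xa3 x3=0xa3 x4=0xf8 x5=0x2e  N=1 Z=0
after  3: x0=0x9b x1=0xa3 x2=0xa3 x3=0xa3 x4=0xf8 x5=0x2e  N=1 Z=0
after  4: x0=0x9b x1=0xf8 x2=0xa3 x3=0xa3 x4=0xf8 x5=0x2e  N=1 Z=0
after  5: x0=0x9b x1=0xf8 x2=0xbb x3=0xa3 x4=0xf8 x5=0x2e  N=1 Z=0
after  6: x0=0x9b x1=0xf8 x2=0xbb x3=0xa3 x4=0xf8 x5=0x9b  N=1 Z=0
-- IRQ taken; context saved, return-PC = 7 --

FLAGS = (N=1, Z=0)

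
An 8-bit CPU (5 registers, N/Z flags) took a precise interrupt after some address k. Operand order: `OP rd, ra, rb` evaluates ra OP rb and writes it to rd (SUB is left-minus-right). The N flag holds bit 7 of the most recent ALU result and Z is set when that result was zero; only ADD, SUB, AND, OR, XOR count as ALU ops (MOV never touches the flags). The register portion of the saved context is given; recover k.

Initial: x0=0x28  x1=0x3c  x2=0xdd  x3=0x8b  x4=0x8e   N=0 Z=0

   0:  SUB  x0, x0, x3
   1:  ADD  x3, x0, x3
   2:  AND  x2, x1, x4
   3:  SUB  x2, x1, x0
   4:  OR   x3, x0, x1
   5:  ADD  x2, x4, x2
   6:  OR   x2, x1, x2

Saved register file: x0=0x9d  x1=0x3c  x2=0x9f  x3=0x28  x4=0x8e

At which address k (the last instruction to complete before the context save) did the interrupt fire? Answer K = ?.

K = 3

after  0: x0=0x9d x1=0x3c x2=0xdd x3=0x8b x4=0x8e  N=1 Z=0
after  1: x0=0x9d x1=0x3c x2=0xdd x3=0x28 x4=0x8e  N=0 Z=0
after  2: x0=0x9d x1=0x3c x2=0x0c x3=0x28 x4=0x8e  N=0 Z=0
after  3: x0=0x9d x1=0x3c x2=0x9f x3=0x28 x4=0x8e  N=1 Z=0
-- IRQ taken; context saved, return-PC = 4 --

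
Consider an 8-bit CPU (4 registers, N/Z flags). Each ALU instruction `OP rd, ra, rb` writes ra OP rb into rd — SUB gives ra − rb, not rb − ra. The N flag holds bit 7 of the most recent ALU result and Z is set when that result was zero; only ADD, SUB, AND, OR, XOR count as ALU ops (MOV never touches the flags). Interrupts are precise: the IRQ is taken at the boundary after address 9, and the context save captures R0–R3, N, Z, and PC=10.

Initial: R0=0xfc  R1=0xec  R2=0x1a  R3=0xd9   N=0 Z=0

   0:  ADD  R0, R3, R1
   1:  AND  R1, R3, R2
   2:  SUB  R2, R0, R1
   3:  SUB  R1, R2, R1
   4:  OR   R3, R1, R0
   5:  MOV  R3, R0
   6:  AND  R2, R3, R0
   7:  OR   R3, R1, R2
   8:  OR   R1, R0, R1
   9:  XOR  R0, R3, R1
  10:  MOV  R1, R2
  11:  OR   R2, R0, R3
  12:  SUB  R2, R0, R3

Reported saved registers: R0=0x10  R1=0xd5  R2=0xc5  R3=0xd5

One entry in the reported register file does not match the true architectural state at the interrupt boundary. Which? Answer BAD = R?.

BAD = R0

after  0: R0=0xc5 R1=0xec R2=0x1a R3=0xd9  N=1 Z=0
after  1: R0=0xc5 R1=0x18 R2=0x1a R3=0xd9  N=0 Z=0
after  2: R0=0xc5 R1=0x18 R2=0xad R3=0xd9  N=1 Z=0
after  3: R0=0xc5 R1=0x95 R2=0xad R3=0xd9  N=1 Z=0
after  4: R0=0xc5 R1=0x95 R2=0xad R3=0xd5  N=1 Z=0
after  5: R0=0xc5 R1=0x95 R2=0xad R3=0xc5  N=1 Z=0
after  6: R0=0xc5 R1=0x95 R2=0xc5 R3=0xc5  N=1 Z=0
after  7: R0=0xc5 R1=0x95 R2=0xc5 R3=0xd5  N=1 Z=0
after  8: R0=0xc5 R1=0xd5 R2=0xc5 R3=0xd5  N=1 Z=0
after  9: R0=0x00 R1=0xd5 R2=0xc5 R3=0xd5  N=0 Z=1
-- IRQ taken; context saved, return-PC = 10 --
mismatch: R0: reported 0x10 vs actual 0x00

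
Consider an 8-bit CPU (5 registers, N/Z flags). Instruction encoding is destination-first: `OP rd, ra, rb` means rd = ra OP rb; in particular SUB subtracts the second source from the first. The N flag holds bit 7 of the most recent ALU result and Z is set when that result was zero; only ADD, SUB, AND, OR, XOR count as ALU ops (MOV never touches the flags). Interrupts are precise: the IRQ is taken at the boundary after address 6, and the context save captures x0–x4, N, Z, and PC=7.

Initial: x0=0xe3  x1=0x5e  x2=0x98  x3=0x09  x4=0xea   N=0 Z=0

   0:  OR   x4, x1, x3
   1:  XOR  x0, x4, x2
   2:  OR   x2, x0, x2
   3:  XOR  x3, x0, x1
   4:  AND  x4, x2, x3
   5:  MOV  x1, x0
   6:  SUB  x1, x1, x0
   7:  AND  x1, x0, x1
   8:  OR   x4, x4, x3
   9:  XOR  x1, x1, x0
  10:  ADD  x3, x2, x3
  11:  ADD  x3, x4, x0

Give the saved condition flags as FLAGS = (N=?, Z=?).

after  0: x0=0xe3 x1=0x5e x2=0x98 x3=0x09 x4=0x5f  N=0 Z=0
after  1: x0=0xc7 x1=0x5e x2=0x98 x3=0x09 x4=0x5f  N=1 Z=0
after  2: x0=0xc7 x1=0x5e x2=0xdf x3=0x09 x4=0x5f  N=1 Z=0
after  3: x0=0xc7 x1=0x5e x2=0xdf x3=0x99 x4=0x5f  N=1 Z=0
after  4: x0=0xc7 x1=0x5e x2=0xdf x3=0x99 x4=0x99  N=1 Z=0
after  5: x0=0xc7 x1=0xc7 x2=0xdf x3=0x99 x4=0x99  N=1 Z=0
after  6: x0=0xc7 x1=0x00 x2=0xdf x3=0x99 x4=0x99  N=0 Z=1
-- IRQ taken; context saved, return-PC = 7 --

FLAGS = (N=0, Z=1)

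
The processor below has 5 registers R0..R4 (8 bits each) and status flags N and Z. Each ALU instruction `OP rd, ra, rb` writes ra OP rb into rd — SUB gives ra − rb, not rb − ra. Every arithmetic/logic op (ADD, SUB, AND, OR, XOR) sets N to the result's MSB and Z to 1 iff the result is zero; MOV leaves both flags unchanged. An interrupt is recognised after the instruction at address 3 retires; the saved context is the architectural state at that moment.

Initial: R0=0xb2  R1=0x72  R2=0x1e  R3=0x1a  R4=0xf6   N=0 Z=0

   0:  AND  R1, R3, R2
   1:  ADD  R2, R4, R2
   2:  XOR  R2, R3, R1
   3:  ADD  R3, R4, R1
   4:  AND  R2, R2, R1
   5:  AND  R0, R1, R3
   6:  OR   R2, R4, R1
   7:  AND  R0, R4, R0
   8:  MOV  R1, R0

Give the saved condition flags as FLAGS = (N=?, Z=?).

FLAGS = (N=0, Z=0)

after  0: R0=0xb2 R1=0x1a R2=0x1e R3=0x1a R4=0xf6  N=0 Z=0
after  1: R0=0xb2 R1=0x1a R2=0x14 R3=0x1a R4=0xf6  N=0 Z=0
after  2: R0=0xb2 R1=0x1a R2=0x00 R3=0x1a R4=0xf6  N=0 Z=1
after  3: R0=0xb2 R1=0x1a R2=0x00 R3=0x10 R4=0xf6  N=0 Z=0
-- IRQ taken; context saved, return-PC = 4 --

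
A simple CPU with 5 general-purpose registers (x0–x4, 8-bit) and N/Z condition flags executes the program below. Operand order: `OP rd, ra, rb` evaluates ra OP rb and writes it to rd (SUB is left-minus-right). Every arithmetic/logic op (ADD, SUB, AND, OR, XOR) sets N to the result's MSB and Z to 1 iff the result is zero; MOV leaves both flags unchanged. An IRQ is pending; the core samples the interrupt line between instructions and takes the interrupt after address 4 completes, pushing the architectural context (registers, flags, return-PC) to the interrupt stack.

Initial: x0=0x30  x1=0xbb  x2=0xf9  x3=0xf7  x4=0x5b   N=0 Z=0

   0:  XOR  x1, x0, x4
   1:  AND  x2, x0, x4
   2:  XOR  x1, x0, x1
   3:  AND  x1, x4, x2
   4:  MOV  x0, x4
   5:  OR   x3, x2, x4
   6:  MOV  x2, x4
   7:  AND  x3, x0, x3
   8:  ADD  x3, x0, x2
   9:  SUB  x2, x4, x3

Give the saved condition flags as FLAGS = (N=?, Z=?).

FLAGS = (N=0, Z=0)

after  0: x0=0x30 x1=0x6b x2=0xf9 x3=0xf7 x4=0x5b  N=0 Z=0
after  1: x0=0x30 x1=0x6b x2=0x10 x3=0xf7 x4=0x5b  N=0 Z=0
after  2: x0=0x30 x1=0x5b x2=0x10 x3=0xf7 x4=0x5b  N=0 Z=0
after  3: x0=0x30 x1=0x10 x2=0x10 x3=0xf7 x4=0x5b  N=0 Z=0
after  4: x0=0x5b x1=0x10 x2=0x10 x3=0xf7 x4=0x5b  N=0 Z=0
-- IRQ taken; context saved, return-PC = 5 --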